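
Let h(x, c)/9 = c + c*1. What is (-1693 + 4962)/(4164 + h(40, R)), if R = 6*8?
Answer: 3269/5028 ≈ 0.65016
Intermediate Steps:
R = 48
h(x, c) = 18*c (h(x, c) = 9*(c + c*1) = 9*(c + c) = 9*(2*c) = 18*c)
(-1693 + 4962)/(4164 + h(40, R)) = (-1693 + 4962)/(4164 + 18*48) = 3269/(4164 + 864) = 3269/5028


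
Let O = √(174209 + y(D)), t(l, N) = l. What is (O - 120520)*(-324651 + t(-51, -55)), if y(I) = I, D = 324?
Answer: 39133085040 - 324702*√174533 ≈ 3.8997e+10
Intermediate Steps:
O = √174533 (O = √(174209 + 324) = √174533 ≈ 417.77)
(O - 120520)*(-324651 + t(-51, -55)) = (√174533 - 120520)*(-324651 - 51) = (-120520 + √174533)*(-324702) = 39133085040 - 324702*√174533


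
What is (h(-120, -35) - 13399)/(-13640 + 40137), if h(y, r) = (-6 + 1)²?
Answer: -13374/26497 ≈ -0.50474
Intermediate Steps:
h(y, r) = 25 (h(y, r) = (-5)² = 25)
(h(-120, -35) - 13399)/(-13640 + 40137) = (25 - 13399)/(-13640 + 40137) = -13374/26497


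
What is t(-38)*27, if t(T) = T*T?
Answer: 38988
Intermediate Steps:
t(T) = T**2
t(-38)*27 = (-38)**2*27 = 1444*27 = 38988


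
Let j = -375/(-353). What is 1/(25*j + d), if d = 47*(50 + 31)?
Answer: 353/1353246 ≈ 0.00026085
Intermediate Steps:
j = 375/353 (j = -375*(-1/353) = 375/353 ≈ 1.0623)
d = 3807 (d = 47*81 = 3807)
1/(25*j + d) = 1/(25*(375/353) + 3807) = 1/(9375/353 + 3807) = 1/(1353246/353) = 353/1353246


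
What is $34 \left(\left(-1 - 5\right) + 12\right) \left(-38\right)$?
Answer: $-7752$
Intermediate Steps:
$34 \left(\left(-1 - 5\right) + 12\right) \left(-38\right) = 34 \left(-6 + 12\right) \left(-38\right) = 34 \cdot 6 \left(-38\right) = 204 \left(-38\right) = -7752$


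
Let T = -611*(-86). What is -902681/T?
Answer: -69437/4042 ≈ -17.179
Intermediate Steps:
T = 52546
-902681/T = -902681/52546 = -902681*1/52546 = -69437/4042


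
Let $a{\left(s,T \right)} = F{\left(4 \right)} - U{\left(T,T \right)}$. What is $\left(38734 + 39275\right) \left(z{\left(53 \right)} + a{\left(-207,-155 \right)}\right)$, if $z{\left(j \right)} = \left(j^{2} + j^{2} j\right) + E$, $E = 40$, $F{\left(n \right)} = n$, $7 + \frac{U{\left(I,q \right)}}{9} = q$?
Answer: $11950042692$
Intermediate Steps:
$U{\left(I,q \right)} = -63 + 9 q$
$a{\left(s,T \right)} = 67 - 9 T$ ($a{\left(s,T \right)} = 4 - \left(-63 + 9 T\right) = 67 - 9 T$)
$z{\left(j \right)} = 40 + j^{2} + j^{3}$ ($z{\left(j \right)} = \left(j^{2} + j^{2} j\right) + 40 = \left(j^{2} + j^{3}\right) + 40 = 40 + j^{2} + j^{3}$)
$\left(38734 + 39275\right) \left(z{\left(53 \right)} + a{\left(-207,-155 \right)}\right) = \left(38734 + 39275\right) \left(\left(40 + 53^{2} + 53^{3}\right) + \left(67 - -1395\right)\right) = 78009 \left(\left(40 + 2809 + 148877\right) + \left(67 + 1395\right)\right) = 78009 \left(151726 + 1462\right) = 78009 \cdot 153188 = 11950042692$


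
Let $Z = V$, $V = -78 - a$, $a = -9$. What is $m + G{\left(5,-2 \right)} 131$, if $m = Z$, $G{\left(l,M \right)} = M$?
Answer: $-331$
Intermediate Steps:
$V = -69$ ($V = -78 - -9 = -78 + 9 = -69$)
$Z = -69$
$m = -69$
$m + G{\left(5,-2 \right)} 131 = -69 - 262 = -331$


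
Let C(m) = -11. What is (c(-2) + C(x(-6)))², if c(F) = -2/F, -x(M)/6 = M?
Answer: 100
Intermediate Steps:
x(M) = -6*M
(c(-2) + C(x(-6)))² = (-2/(-2) - 11)² = (-2*(-½) - 11)² = (1 - 11)² = (-10)² = 100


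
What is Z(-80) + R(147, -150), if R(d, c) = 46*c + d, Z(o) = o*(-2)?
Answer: -6593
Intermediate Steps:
Z(o) = -2*o
R(d, c) = d + 46*c
Z(-80) + R(147, -150) = -2*(-80) + (147 + 46*(-150)) = 160 + (147 - 6900) = 160 - 6753 = -6593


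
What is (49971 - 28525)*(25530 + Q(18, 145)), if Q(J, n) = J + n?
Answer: 551012078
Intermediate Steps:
(49971 - 28525)*(25530 + Q(18, 145)) = (49971 - 28525)*(25530 + (18 + 145)) = 21446*(25530 + 163) = 21446*25693 = 551012078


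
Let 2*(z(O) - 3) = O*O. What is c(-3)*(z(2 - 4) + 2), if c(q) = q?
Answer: -21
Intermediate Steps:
z(O) = 3 + O**2/2 (z(O) = 3 + (O*O)/2 = 3 + O**2/2)
c(-3)*(z(2 - 4) + 2) = -3*((3 + (2 - 4)**2/2) + 2) = -3*((3 + (1/2)*(-2)**2) + 2) = -3*((3 + (1/2)*4) + 2) = -3*((3 + 2) + 2) = -3*(5 + 2) = -3*7 = -21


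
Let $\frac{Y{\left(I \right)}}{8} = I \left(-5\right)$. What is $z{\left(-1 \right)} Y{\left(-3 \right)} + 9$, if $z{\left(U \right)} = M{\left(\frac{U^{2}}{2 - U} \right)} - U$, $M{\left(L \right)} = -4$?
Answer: $-351$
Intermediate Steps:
$Y{\left(I \right)} = - 40 I$ ($Y{\left(I \right)} = 8 I \left(-5\right) = 8 \left(- 5 I\right) = - 40 I$)
$z{\left(U \right)} = -4 - U$
$z{\left(-1 \right)} Y{\left(-3 \right)} + 9 = \left(-4 - -1\right) \left(\left(-40\right) \left(-3\right)\right) + 9 = \left(-4 + 1\right) 120 + 9 = \left(-3\right) 120 + 9 = -360 + 9 = -351$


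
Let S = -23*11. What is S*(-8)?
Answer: 2024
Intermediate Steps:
S = -253
S*(-8) = -253*(-8) = 2024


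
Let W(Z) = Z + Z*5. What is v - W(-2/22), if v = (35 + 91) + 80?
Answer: 2272/11 ≈ 206.55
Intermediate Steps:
W(Z) = 6*Z (W(Z) = Z + 5*Z = 6*Z)
v = 206 (v = 126 + 80 = 206)
v - W(-2/22) = 206 - 6*(-2/22) = 206 - 6*(-2*1/22) = 206 - 6*(-1)/11 = 206 - 1*(-6/11) = 206 + 6/11 = 2272/11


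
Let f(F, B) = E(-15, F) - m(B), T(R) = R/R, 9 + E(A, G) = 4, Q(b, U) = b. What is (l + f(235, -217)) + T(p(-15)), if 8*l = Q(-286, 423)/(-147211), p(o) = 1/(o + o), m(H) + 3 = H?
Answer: 127190447/588844 ≈ 216.00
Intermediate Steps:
E(A, G) = -5 (E(A, G) = -9 + 4 = -5)
m(H) = -3 + H
p(o) = 1/(2*o)
T(R) = 1
l = 143/588844 (l = (-286/(-147211))/8 = (-286*(-1/147211))/8 = (1/8)*(286/147211) = 143/588844 ≈ 0.00024285)
f(F, B) = -2 - B (f(F, B) = -5 - (-3 + B) = -5 + (3 - B) = -2 - B)
(l + f(235, -217)) + T(p(-15)) = (143/588844 + (-2 - 1*(-217))) + 1 = (143/588844 + (-2 + 217)) + 1 = (143/588844 + 215) + 1 = 126601603/588844 + 1 = 127190447/588844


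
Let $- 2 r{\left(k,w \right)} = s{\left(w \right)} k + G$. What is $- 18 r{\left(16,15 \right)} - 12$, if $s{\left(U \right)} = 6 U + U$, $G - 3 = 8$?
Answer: $15207$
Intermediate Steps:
$G = 11$ ($G = 3 + 8 = 11$)
$s{\left(U \right)} = 7 U$
$r{\left(k,w \right)} = - \frac{11}{2} - \frac{7 k w}{2}$ ($r{\left(k,w \right)} = - \frac{7 w k + 11}{2} = - \frac{7 k w + 11}{2} = - \frac{11 + 7 k w}{2} = - \frac{11}{2} - \frac{7 k w}{2}$)
$- 18 r{\left(16,15 \right)} - 12 = - 18 \left(- \frac{11}{2} - 56 \cdot 15\right) - 12 = - 18 \left(- \frac{11}{2} - 840\right) - 12 = \left(-18\right) \left(- \frac{1691}{2}\right) - 12 = 15219 - 12 = 15207$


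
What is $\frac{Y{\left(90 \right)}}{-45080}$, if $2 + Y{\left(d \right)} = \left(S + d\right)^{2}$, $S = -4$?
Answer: $- \frac{3697}{22540} \approx -0.16402$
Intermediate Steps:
$Y{\left(d \right)} = -2 + \left(-4 + d\right)^{2}$
$\frac{Y{\left(90 \right)}}{-45080} = \frac{-2 + \left(-4 + 90\right)^{2}}{-45080} = \left(-2 + 86^{2}\right) \left(- \frac{1}{45080}\right) = \left(-2 + 7396\right) \left(- \frac{1}{45080}\right) = 7394 \left(- \frac{1}{45080}\right) = - \frac{3697}{22540}$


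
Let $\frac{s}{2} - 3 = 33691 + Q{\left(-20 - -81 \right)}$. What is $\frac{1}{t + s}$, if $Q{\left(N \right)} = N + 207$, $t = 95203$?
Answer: $\frac{1}{163127} \approx 6.1302 \cdot 10^{-6}$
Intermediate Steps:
$Q{\left(N \right)} = 207 + N$
$s = 67924$ ($s = 6 + 2 \left(33691 + \left(207 - -61\right)\right) = 6 + 2 \left(33691 + \left(207 + \left(-20 + 81\right)\right)\right) = 6 + 2 \left(33691 + \left(207 + 61\right)\right) = 6 + 2 \left(33691 + 268\right) = 6 + 2 \cdot 33959 = 6 + 67918 = 67924$)
$\frac{1}{t + s} = \frac{1}{95203 + 67924} = \frac{1}{163127}$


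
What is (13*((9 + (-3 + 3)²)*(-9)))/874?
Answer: -1053/874 ≈ -1.2048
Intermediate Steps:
(13*((9 + (-3 + 3)²)*(-9)))/874 = (13*((9 + 0²)*(-9)))*(1/874) = (13*((9 + 0)*(-9)))*(1/874) = (13*(9*(-9)))*(1/874) = (13*(-81))*(1/874) = -1053*1/874 = -1053/874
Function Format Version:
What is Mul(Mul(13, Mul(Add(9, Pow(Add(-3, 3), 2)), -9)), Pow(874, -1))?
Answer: Rational(-1053, 874) ≈ -1.2048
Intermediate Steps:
Mul(Mul(13, Mul(Add(9, Pow(Add(-3, 3), 2)), -9)), Pow(874, -1)) = Mul(Mul(13, Mul(Add(9, Pow(0, 2)), -9)), Rational(1, 874)) = Mul(Mul(13, Mul(Add(9, 0), -9)), Rational(1, 874)) = Mul(Mul(13, Mul(9, -9)), Rational(1, 874)) = Mul(Mul(13, -81), Rational(1, 874)) = Mul(-1053, Rational(1, 874)) = Rational(-1053, 874)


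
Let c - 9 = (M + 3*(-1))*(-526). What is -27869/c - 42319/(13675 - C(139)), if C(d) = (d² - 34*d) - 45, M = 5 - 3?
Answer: -348942/93625 ≈ -3.7270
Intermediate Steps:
M = 2
C(d) = -45 + d² - 34*d
c = 535 (c = 9 + (2 + 3*(-1))*(-526) = 9 + (2 - 3)*(-526) = 9 - 1*(-526) = 9 + 526 = 535)
-27869/c - 42319/(13675 - C(139)) = -27869/535 - 42319/(13675 - (-45 + 139² - 34*139)) = -27869*1/535 - 42319/(13675 - (-45 + 19321 - 4726)) = -27869/535 - 42319/(13675 - 1*14550) = -27869/535 - 42319/(13675 - 14550) = -27869/535 - 42319/(-875) = -27869/535 - 42319*(-1/875) = -27869/535 + 42319/875 = -348942/93625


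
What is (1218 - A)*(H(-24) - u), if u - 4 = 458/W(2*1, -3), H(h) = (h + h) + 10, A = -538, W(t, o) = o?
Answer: 582992/3 ≈ 1.9433e+5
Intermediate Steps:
H(h) = 10 + 2*h (H(h) = 2*h + 10 = 10 + 2*h)
u = -446/3 (u = 4 + 458/(-3) = 4 + 458*(-1/3) = 4 - 458/3 = -446/3 ≈ -148.67)
(1218 - A)*(H(-24) - u) = (1218 - 1*(-538))*((10 + 2*(-24)) - 1*(-446/3)) = (1218 + 538)*((10 - 48) + 446/3) = 1756*(-38 + 446/3) = 1756*(332/3) = 582992/3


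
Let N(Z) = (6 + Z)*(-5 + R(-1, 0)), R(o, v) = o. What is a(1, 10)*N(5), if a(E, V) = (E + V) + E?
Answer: -792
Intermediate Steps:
a(E, V) = V + 2*E
N(Z) = -36 - 6*Z (N(Z) = (6 + Z)*(-5 - 1) = (6 + Z)*(-6) = -36 - 6*Z)
a(1, 10)*N(5) = (10 + 2*1)*(-36 - 6*5) = (10 + 2)*(-36 - 30) = 12*(-66) = -792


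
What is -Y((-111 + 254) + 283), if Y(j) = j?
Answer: -426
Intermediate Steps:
-Y((-111 + 254) + 283) = -((-111 + 254) + 283) = -(143 + 283) = -1*426 = -426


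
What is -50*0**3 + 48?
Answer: 48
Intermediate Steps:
-50*0**3 + 48 = -50*0 + 48 = 0 + 48 = 48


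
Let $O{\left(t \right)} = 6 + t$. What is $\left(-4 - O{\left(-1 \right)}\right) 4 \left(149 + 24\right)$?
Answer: $-6228$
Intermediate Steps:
$\left(-4 - O{\left(-1 \right)}\right) 4 \left(149 + 24\right) = \left(-4 - \left(6 - 1\right)\right) 4 \left(149 + 24\right) = \left(-4 - 5\right) 4 \cdot 173 = \left(-9\right) 4 \cdot 173 = \left(-36\right) 173 = -6228$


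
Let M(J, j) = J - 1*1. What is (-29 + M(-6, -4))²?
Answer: 1296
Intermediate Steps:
M(J, j) = -1 + J (M(J, j) = J - 1 = -1 + J)
(-29 + M(-6, -4))² = (-29 + (-1 - 6))² = (-29 - 7)² = (-36)² = 1296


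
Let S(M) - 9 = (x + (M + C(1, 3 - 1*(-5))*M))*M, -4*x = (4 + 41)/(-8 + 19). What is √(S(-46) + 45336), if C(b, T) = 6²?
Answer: √59863078/22 ≈ 351.69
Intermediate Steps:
C(b, T) = 36
x = -45/44 (x = -(4 + 41)/(4*(-8 + 19)) = -45/(4*11) = -¼*45/11 = -45/44 ≈ -1.0227)
S(M) = 9 + M*(-45/44 + 37*M) (S(M) = 9 + (-45/44 + (M + 36*M))*M = 9 + (-45/44 + 37*M)*M = 9 + M*(-45/44 + 37*M))
√(S(-46) + 45336) = √((9 + 37*(-46)² - 45/44*(-46)) + 45336) = √((9 + 37*2116 + 1035/22) + 45336) = √((9 + 78292 + 1035/22) + 45336) = √(1723657/22 + 45336) = √(2721049/22) = √59863078/22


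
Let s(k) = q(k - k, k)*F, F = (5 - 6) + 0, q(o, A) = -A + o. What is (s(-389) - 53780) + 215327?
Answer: 161158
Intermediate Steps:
q(o, A) = o - A
F = -1 (F = -1 + 0 = -1)
s(k) = k (s(k) = ((k - k) - k)*(-1) = (0 - k)*(-1) = -k*(-1) = k)
(s(-389) - 53780) + 215327 = (-389 - 53780) + 215327 = -54169 + 215327 = 161158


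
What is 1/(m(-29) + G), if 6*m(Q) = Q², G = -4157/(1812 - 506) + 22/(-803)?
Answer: 143007/19585705 ≈ 0.0073016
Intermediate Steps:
G = -306073/95338 (G = -4157/1306 + 22*(-1/803) = -4157*1/1306 - 2/73 = -4157/1306 - 2/73 = -306073/95338 ≈ -3.2104)
m(Q) = Q²/6
1/(m(-29) + G) = 1/((⅙)*(-29)² - 306073/95338) = 1/((⅙)*841 - 306073/95338) = 1/(841/6 - 306073/95338) = 1/(19585705/143007) = 143007/19585705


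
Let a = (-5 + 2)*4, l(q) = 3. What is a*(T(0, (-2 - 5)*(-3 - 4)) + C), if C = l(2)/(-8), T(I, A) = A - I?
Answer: -1167/2 ≈ -583.50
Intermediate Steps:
C = -3/8 (C = 3/(-8) = 3*(-⅛) = -3/8 ≈ -0.37500)
a = -12 (a = -3*4 = -12)
a*(T(0, (-2 - 5)*(-3 - 4)) + C) = -12*(((-2 - 5)*(-3 - 4) - 1*0) - 3/8) = -12*((-7*(-7) + 0) - 3/8) = -12*((49 + 0) - 3/8) = -12*(49 - 3/8) = -12*389/8 = -1167/2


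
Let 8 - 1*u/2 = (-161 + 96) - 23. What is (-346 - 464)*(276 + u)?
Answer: -379080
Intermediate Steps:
u = 192 (u = 16 - 2*((-161 + 96) - 23) = 16 - 2*(-65 - 23) = 16 - 2*(-88) = 16 + 176 = 192)
(-346 - 464)*(276 + u) = (-346 - 464)*(276 + 192) = -810*468 = -379080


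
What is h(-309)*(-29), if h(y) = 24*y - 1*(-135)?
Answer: 211149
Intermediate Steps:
h(y) = 135 + 24*y (h(y) = 24*y + 135 = 135 + 24*y)
h(-309)*(-29) = (135 + 24*(-309))*(-29) = (135 - 7416)*(-29) = -7281*(-29) = 211149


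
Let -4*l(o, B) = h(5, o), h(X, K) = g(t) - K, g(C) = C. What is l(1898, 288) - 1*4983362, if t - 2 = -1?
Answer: -19931551/4 ≈ -4.9829e+6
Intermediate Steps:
t = 1 (t = 2 - 1 = 1)
h(X, K) = 1 - K
l(o, B) = -¼ + o/4 (l(o, B) = -(1 - o)/4 = -¼ + o/4)
l(1898, 288) - 1*4983362 = (-¼ + (¼)*1898) - 1*4983362 = (-¼ + 949/2) - 4983362 = 1897/4 - 4983362 = -19931551/4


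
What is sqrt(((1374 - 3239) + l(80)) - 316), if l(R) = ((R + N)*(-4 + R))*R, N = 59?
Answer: sqrt(842939) ≈ 918.12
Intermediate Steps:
l(R) = R*(-4 + R)*(59 + R) (l(R) = ((R + 59)*(-4 + R))*R = ((59 + R)*(-4 + R))*R = ((-4 + R)*(59 + R))*R = R*(-4 + R)*(59 + R))
sqrt(((1374 - 3239) + l(80)) - 316) = sqrt(((1374 - 3239) + 80*(-236 + 80**2 + 55*80)) - 316) = sqrt((-1865 + 80*(-236 + 6400 + 4400)) - 316) = sqrt((-1865 + 80*10564) - 316) = sqrt((-1865 + 845120) - 316) = sqrt(843255 - 316) = sqrt(842939)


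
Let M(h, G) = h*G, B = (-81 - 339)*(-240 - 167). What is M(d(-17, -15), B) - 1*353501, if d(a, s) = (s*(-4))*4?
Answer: 40672099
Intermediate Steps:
d(a, s) = -16*s (d(a, s) = -4*s*4 = -16*s)
B = 170940 (B = -420*(-407) = 170940)
M(h, G) = G*h
M(d(-17, -15), B) - 1*353501 = 170940*(-16*(-15)) - 1*353501 = 170940*240 - 353501 = 41025600 - 353501 = 40672099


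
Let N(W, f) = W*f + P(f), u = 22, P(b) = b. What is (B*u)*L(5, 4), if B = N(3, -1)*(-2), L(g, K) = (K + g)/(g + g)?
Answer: 792/5 ≈ 158.40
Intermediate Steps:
N(W, f) = f + W*f (N(W, f) = W*f + f = f + W*f)
L(g, K) = (K + g)/(2*g) (L(g, K) = (K + g)/((2*g)) = (K + g)*(1/(2*g)) = (K + g)/(2*g))
B = 8 (B = -(1 + 3)*(-2) = -1*4*(-2) = -4*(-2) = 8)
(B*u)*L(5, 4) = (8*22)*((1/2)*(4 + 5)/5) = 176*((1/2)*(1/5)*9) = 176*(9/10) = 792/5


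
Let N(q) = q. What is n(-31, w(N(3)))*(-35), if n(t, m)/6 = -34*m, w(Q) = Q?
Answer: 21420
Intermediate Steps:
n(t, m) = -204*m (n(t, m) = 6*(-34*m) = -204*m)
n(-31, w(N(3)))*(-35) = -204*3*(-35) = -612*(-35) = 21420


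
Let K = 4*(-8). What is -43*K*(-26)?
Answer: -35776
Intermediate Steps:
K = -32
-43*K*(-26) = -43*(-32)*(-26) = 1376*(-26) = -35776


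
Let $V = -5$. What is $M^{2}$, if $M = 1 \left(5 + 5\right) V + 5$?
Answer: $2025$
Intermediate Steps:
$M = -45$ ($M = 1 \left(5 + 5\right) \left(-5\right) + 5 = 1 \cdot 10 \left(-5\right) + 5 = 1 \left(-50\right) + 5 = -50 + 5 = -45$)
$M^{2} = \left(-45\right)^{2} = 2025$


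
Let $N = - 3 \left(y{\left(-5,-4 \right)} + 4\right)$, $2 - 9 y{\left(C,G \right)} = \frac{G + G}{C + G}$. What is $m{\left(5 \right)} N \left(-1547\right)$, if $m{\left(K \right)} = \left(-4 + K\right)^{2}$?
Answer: $\frac{516698}{27} \approx 19137.0$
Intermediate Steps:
$y{\left(C,G \right)} = \frac{2}{9} - \frac{2 G}{9 \left(C + G\right)}$ ($y{\left(C,G \right)} = \frac{2}{9} - \frac{\left(G + G\right) \frac{1}{C + G}}{9} = \frac{2}{9} - \frac{2 G \frac{1}{C + G}}{9} = \frac{2}{9} - \frac{2 G}{9 \left(C + G\right)}$)
$N = - \frac{334}{27}$ ($N = - 3 \left(\frac{2}{9} \left(-5\right) \frac{1}{-5 - 4} + 4\right) = - 3 \left(\frac{2}{9} \left(-5\right) \frac{1}{-9} + 4\right) = - 3 \left(\frac{2}{9} \left(-5\right) \left(- \frac{1}{9}\right) + 4\right) = - 3 \left(\frac{10}{81} + 4\right) = \left(-3\right) \frac{334}{81} = - \frac{334}{27} \approx -12.37$)
$m{\left(5 \right)} N \left(-1547\right) = \left(-4 + 5\right)^{2} \left(- \frac{334}{27}\right) \left(-1547\right) = 1^{2} \left(- \frac{334}{27}\right) \left(-1547\right) = 1 \left(- \frac{334}{27}\right) \left(-1547\right) = \left(- \frac{334}{27}\right) \left(-1547\right) = \frac{516698}{27}$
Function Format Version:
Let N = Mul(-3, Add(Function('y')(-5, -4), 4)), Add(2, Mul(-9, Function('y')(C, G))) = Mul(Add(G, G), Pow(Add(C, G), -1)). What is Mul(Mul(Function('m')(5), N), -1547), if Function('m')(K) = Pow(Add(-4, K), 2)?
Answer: Rational(516698, 27) ≈ 19137.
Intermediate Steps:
Function('y')(C, G) = Add(Rational(2, 9), Mul(Rational(-2, 9), G, Pow(Add(C, G), -1))) (Function('y')(C, G) = Add(Rational(2, 9), Mul(Rational(-1, 9), Mul(Add(G, G), Pow(Add(C, G), -1)))) = Add(Rational(2, 9), Mul(Rational(-1, 9), Mul(Mul(2, G), Pow(Add(C, G), -1)))) = Add(Rational(2, 9), Mul(Rational(-1, 9), Mul(2, G, Pow(Add(C, G), -1)))) = Add(Rational(2, 9), Mul(Rational(-2, 9), G, Pow(Add(C, G), -1))))
N = Rational(-334, 27) (N = Mul(-3, Add(Mul(Rational(2, 9), -5, Pow(Add(-5, -4), -1)), 4)) = Mul(-3, Add(Mul(Rational(2, 9), -5, Pow(-9, -1)), 4)) = Mul(-3, Add(Mul(Rational(2, 9), -5, Rational(-1, 9)), 4)) = Mul(-3, Add(Rational(10, 81), 4)) = Mul(-3, Rational(334, 81)) = Rational(-334, 27) ≈ -12.370)
Mul(Mul(Function('m')(5), N), -1547) = Mul(Mul(Pow(Add(-4, 5), 2), Rational(-334, 27)), -1547) = Mul(Mul(Pow(1, 2), Rational(-334, 27)), -1547) = Mul(Mul(1, Rational(-334, 27)), -1547) = Mul(Rational(-334, 27), -1547) = Rational(516698, 27)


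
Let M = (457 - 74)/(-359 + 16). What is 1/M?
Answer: -343/383 ≈ -0.89556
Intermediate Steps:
M = -383/343 (M = 383/(-343) = 383*(-1/343) = -383/343 ≈ -1.1166)
1/M = 1/(-383/343) = -343/383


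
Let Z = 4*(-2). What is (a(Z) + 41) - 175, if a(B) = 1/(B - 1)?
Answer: -1207/9 ≈ -134.11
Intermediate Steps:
Z = -8
a(B) = 1/(-1 + B)
(a(Z) + 41) - 175 = (1/(-1 - 8) + 41) - 175 = (1/(-9) + 41) - 175 = (-⅑ + 41) - 175 = 368/9 - 175 = -1207/9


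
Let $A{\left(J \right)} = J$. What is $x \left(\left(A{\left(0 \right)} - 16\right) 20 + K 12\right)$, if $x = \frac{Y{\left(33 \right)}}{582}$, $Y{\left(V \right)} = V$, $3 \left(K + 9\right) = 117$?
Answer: $\frac{220}{97} \approx 2.268$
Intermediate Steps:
$K = 30$ ($K = -9 + \frac{1}{3} \cdot 117 = -9 + 39 = 30$)
$x = \frac{11}{194}$ ($x = \frac{33}{582} = 33 \cdot \frac{1}{582} = \frac{11}{194} \approx 0.056701$)
$x \left(\left(A{\left(0 \right)} - 16\right) 20 + K 12\right) = \frac{11 \left(\left(0 - 16\right) 20 + 30 \cdot 12\right)}{194} = \frac{11 \left(\left(-16\right) 20 + 360\right)}{194} = \frac{11 \left(-320 + 360\right)}{194} = \frac{11}{194} \cdot 40 = \frac{220}{97}$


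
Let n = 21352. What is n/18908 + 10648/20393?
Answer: 159190930/96397711 ≈ 1.6514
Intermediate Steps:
n/18908 + 10648/20393 = 21352/18908 + 10648/20393 = 21352*(1/18908) + 10648*(1/20393) = 5338/4727 + 10648/20393 = 159190930/96397711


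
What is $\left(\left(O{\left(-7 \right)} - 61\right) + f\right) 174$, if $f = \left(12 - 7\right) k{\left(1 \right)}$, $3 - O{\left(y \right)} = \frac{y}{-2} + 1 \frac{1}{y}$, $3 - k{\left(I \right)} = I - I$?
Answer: $- \frac{56463}{7} \approx -8066.1$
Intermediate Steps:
$k{\left(I \right)} = 3$ ($k{\left(I \right)} = 3 - \left(I - I\right) = 3 - 0 = 3 + 0 = 3$)
$O{\left(y \right)} = 3 + \frac{y}{2} - \frac{1}{y}$ ($O{\left(y \right)} = 3 - \left(\frac{y}{-2} + 1 \frac{1}{y}\right) = 3 - \left(y \left(- \frac{1}{2}\right) + \frac{1}{y}\right) = 3 - \left(- \frac{y}{2} + \frac{1}{y}\right) = 3 - \left(\frac{1}{y} - \frac{y}{2}\right) = 3 + \left(\frac{y}{2} - \frac{1}{y}\right) = 3 + \frac{y}{2} - \frac{1}{y}$)
$f = 15$ ($f = \left(12 - 7\right) 3 = 5 \cdot 3 = 15$)
$\left(\left(O{\left(-7 \right)} - 61\right) + f\right) 174 = \left(\left(\left(3 + \frac{1}{2} \left(-7\right) - \frac{1}{-7}\right) - 61\right) + 15\right) 174 = \left(\left(\left(3 - \frac{7}{2} - - \frac{1}{7}\right) - 61\right) + 15\right) 174 = \left(\left(\left(3 - \frac{7}{2} + \frac{1}{7}\right) - 61\right) + 15\right) 174 = \left(\left(- \frac{5}{14} - 61\right) + 15\right) 174 = \left(- \frac{859}{14} + 15\right) 174 = \left(- \frac{649}{14}\right) 174 = - \frac{56463}{7}$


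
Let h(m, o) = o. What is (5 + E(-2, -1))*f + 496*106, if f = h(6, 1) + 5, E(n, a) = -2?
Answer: 52594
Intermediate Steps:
f = 6 (f = 1 + 5 = 6)
(5 + E(-2, -1))*f + 496*106 = (5 - 2)*6 + 496*106 = 3*6 + 52576 = 18 + 52576 = 52594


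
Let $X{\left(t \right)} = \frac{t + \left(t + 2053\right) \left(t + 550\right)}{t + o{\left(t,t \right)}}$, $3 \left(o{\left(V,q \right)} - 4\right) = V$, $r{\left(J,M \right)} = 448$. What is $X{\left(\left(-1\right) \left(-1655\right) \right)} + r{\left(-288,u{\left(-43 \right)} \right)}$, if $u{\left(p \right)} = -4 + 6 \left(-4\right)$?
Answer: $\frac{27504521}{6632} \approx 4147.2$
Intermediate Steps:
$u{\left(p \right)} = -28$ ($u{\left(p \right)} = -4 - 24 = -28$)
$o{\left(V,q \right)} = 4 + \frac{V}{3}$
$X{\left(t \right)} = \frac{t + \left(550 + t\right) \left(2053 + t\right)}{4 + \frac{4 t}{3}}$ ($X{\left(t \right)} = \frac{t + \left(t + 2053\right) \left(t + 550\right)}{t + \left(4 + \frac{t}{3}\right)} = \frac{t + \left(2053 + t\right) \left(550 + t\right)}{4 + \frac{4 t}{3}} = \frac{t + \left(550 + t\right) \left(2053 + t\right)}{4 + \frac{4 t}{3}}$)
$X{\left(\left(-1\right) \left(-1655\right) \right)} + r{\left(-288,u{\left(-43 \right)} \right)} = \frac{3 \left(1129150 + \left(\left(-1\right) \left(-1655\right)\right)^{2} + 2604 \left(\left(-1\right) \left(-1655\right)\right)\right)}{4 \left(3 - -1655\right)} + 448 = \frac{3 \left(1129150 + 1655^{2} + 2604 \cdot 1655\right)}{4 \left(3 + 1655\right)} + 448 = \frac{3 \left(1129150 + 2739025 + 4309620\right)}{4 \cdot 1658} + 448 = \frac{3}{4} \cdot \frac{1}{1658} \cdot 8177795 + 448 = \frac{24533385}{6632} + 448 = \frac{27504521}{6632}$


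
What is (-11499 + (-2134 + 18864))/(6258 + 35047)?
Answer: 5231/41305 ≈ 0.12664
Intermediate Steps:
(-11499 + (-2134 + 18864))/(6258 + 35047) = (-11499 + 16730)/41305 = 5231*(1/41305) = 5231/41305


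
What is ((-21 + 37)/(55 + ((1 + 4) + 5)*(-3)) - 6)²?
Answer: 17956/625 ≈ 28.730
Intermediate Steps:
((-21 + 37)/(55 + ((1 + 4) + 5)*(-3)) - 6)² = (16/(55 + (5 + 5)*(-3)) - 6)² = (16/(55 + 10*(-3)) - 6)² = (16/(55 - 30) - 6)² = (16/25 - 6)² = (-134/25)² = 17956/625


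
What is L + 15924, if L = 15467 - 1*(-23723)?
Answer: 55114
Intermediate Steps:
L = 39190 (L = 15467 + 23723 = 39190)
L + 15924 = 39190 + 15924 = 55114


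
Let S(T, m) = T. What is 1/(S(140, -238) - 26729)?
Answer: -1/26589 ≈ -3.7610e-5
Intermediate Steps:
1/(S(140, -238) - 26729) = 1/(140 - 26729) = 1/(-26589) = -1/26589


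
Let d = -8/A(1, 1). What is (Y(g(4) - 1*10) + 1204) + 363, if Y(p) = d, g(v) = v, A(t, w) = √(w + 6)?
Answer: 1567 - 8*√7/7 ≈ 1564.0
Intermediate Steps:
A(t, w) = √(6 + w)
d = -8*√7/7 (d = -8/√(6 + 1) = -8*√7/7 ≈ -3.0237)
Y(p) = -8*√7/7
(Y(g(4) - 1*10) + 1204) + 363 = (-8*√7/7 + 1204) + 363 = (1204 - 8*√7/7) + 363 = 1567 - 8*√7/7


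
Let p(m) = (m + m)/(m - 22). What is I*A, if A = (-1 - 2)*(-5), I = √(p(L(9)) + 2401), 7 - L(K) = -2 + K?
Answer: 735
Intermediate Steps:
L(K) = 9 - K (L(K) = 7 - (-2 + K) = 7 + (2 - K) = 9 - K)
p(m) = 2*m/(-22 + m) (p(m) = (2*m)/(-22 + m) = 2*m/(-22 + m))
I = 49 (I = √(2*(9 - 1*9)/(-22 + (9 - 1*9)) + 2401) = √(2*(9 - 9)/(-22 + (9 - 9)) + 2401) = √(2*0/(-22 + 0) + 2401) = √(2*0/(-22) + 2401) = √(2*0*(-1/22) + 2401) = √(0 + 2401) = √2401 = 49)
A = 15 (A = -3*(-5) = 15)
I*A = 49*15 = 735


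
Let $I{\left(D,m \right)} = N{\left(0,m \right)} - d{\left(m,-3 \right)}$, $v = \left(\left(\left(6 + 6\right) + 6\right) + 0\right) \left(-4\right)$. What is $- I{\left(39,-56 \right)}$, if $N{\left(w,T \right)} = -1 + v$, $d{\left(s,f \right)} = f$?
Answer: $70$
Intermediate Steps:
$v = -72$ ($v = \left(\left(12 + 6\right) + 0\right) \left(-4\right) = \left(18 + 0\right) \left(-4\right) = 18 \left(-4\right) = -72$)
$N{\left(w,T \right)} = -73$ ($N{\left(w,T \right)} = -1 - 72 = -73$)
$I{\left(D,m \right)} = -70$ ($I{\left(D,m \right)} = -73 - -3 = -73 + 3 = -70$)
$- I{\left(39,-56 \right)} = \left(-1\right) \left(-70\right) = 70$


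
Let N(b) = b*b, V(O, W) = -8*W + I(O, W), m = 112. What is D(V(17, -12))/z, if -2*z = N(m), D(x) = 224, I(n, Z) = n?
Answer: -1/28 ≈ -0.035714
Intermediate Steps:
V(O, W) = O - 8*W (V(O, W) = -8*W + O = O - 8*W)
N(b) = b²
z = -6272 (z = -½*112² = -½*12544 = -6272)
D(V(17, -12))/z = 224/(-6272) = 224*(-1/6272) = -1/28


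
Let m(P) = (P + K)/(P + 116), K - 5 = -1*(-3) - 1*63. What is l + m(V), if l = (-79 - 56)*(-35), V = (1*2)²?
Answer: 188983/40 ≈ 4724.6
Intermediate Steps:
K = -55 (K = 5 + (-1*(-3) - 1*63) = 5 + (3 - 63) = 5 - 60 = -55)
V = 4 (V = 2² = 4)
l = 4725 (l = -135*(-35) = 4725)
m(P) = (-55 + P)/(116 + P) (m(P) = (P - 55)/(P + 116) = (-55 + P)/(116 + P))
l + m(V) = 4725 + (-55 + 4)/(116 + 4) = 4725 - 51/120 = 4725 + (1/120)*(-51) = 4725 - 17/40 = 188983/40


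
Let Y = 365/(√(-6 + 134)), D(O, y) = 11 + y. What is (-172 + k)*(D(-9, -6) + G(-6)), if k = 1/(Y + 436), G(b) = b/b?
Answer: -24973098168/24199063 - 17520*√2/24199063 ≈ -1032.0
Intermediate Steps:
G(b) = 1
Y = 365*√2/16 (Y = 365/(√128) = 365/((8*√2)) = 365*(√2/16) = 365*√2/16 ≈ 32.262)
k = 1/(436 + 365*√2/16) (k = 1/(365*√2/16 + 436) = 1/(436 + 365*√2/16) ≈ 0.0021356)
(-172 + k)*(D(-9, -6) + G(-6)) = (-172 + (55808/24199063 - 2920*√2/24199063))*((11 - 6) + 1) = (-4162183028/24199063 - 2920*√2/24199063)*(5 + 1) = (-4162183028/24199063 - 2920*√2/24199063)*6 = -24973098168/24199063 - 17520*√2/24199063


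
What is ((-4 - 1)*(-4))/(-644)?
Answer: -5/161 ≈ -0.031056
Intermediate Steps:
((-4 - 1)*(-4))/(-644) = -5*(-4)*(-1/644) = 20*(-1/644) = -5/161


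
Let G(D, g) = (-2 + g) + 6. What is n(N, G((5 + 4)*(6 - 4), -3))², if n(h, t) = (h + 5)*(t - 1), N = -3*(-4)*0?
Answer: 0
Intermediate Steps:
G(D, g) = 4 + g
N = 0 (N = 12*0 = 0)
n(h, t) = (-1 + t)*(5 + h) (n(h, t) = (5 + h)*(-1 + t) = (-1 + t)*(5 + h))
n(N, G((5 + 4)*(6 - 4), -3))² = (-5 - 1*0 + 5*(4 - 3) + 0*(4 - 3))² = (-5 + 0 + 5*1 + 0*1)² = (-5 + 0 + 5 + 0)² = 0² = 0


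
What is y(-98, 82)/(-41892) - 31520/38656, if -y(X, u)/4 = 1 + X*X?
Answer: 1286935/12651384 ≈ 0.10172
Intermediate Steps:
y(X, u) = -4 - 4*X² (y(X, u) = -4*(1 + X*X) = -4*(1 + X²) = -4 - 4*X²)
y(-98, 82)/(-41892) - 31520/38656 = (-4 - 4*(-98)²)/(-41892) - 31520/38656 = (-4 - 4*9604)*(-1/41892) - 31520*1/38656 = (-4 - 38416)*(-1/41892) - 985/1208 = -38420*(-1/41892) - 985/1208 = 9605/10473 - 985/1208 = 1286935/12651384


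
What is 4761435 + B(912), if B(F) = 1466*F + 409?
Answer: 6098836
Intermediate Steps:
B(F) = 409 + 1466*F
4761435 + B(912) = 4761435 + (409 + 1466*912) = 4761435 + (409 + 1336992) = 4761435 + 1337401 = 6098836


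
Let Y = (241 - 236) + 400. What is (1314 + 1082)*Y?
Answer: 970380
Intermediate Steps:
Y = 405 (Y = 5 + 400 = 405)
(1314 + 1082)*Y = (1314 + 1082)*405 = 2396*405 = 970380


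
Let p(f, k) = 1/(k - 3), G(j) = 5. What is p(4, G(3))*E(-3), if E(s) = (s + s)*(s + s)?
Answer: 18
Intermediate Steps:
E(s) = 4*s**2 (E(s) = (2*s)*(2*s) = 4*s**2)
p(f, k) = 1/(-3 + k)
p(4, G(3))*E(-3) = (4*(-3)**2)/(-3 + 5) = (4*9)/2 = (1/2)*36 = 18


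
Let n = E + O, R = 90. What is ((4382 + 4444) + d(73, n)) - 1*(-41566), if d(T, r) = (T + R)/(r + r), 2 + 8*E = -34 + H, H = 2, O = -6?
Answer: 2065746/41 ≈ 50384.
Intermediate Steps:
E = -17/4 (E = -1/4 + (-34 + 2)/8 = -1/4 + (1/8)*(-32) = -1/4 - 4 = -17/4 ≈ -4.2500)
n = -41/4 (n = -17/4 - 6 = -41/4 ≈ -10.250)
d(T, r) = (90 + T)/(2*r) (d(T, r) = (T + 90)/(r + r) = (90 + T)/((2*r)) = (90 + T)*(1/(2*r)) = (90 + T)/(2*r))
((4382 + 4444) + d(73, n)) - 1*(-41566) = ((4382 + 4444) + (90 + 73)/(2*(-41/4))) - 1*(-41566) = (8826 + (1/2)*(-4/41)*163) + 41566 = (8826 - 326/41) + 41566 = 361540/41 + 41566 = 2065746/41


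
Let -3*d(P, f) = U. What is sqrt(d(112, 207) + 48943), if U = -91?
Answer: 2*sqrt(110190)/3 ≈ 221.30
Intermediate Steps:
d(P, f) = 91/3 (d(P, f) = -1/3*(-91) = 91/3)
sqrt(d(112, 207) + 48943) = sqrt(91/3 + 48943) = sqrt(146920/3) = 2*sqrt(110190)/3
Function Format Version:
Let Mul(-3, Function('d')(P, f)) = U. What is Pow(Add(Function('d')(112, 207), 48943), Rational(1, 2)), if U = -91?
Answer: Mul(Rational(2, 3), Pow(110190, Rational(1, 2))) ≈ 221.30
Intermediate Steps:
Function('d')(P, f) = Rational(91, 3) (Function('d')(P, f) = Mul(Rational(-1, 3), -91) = Rational(91, 3))
Pow(Add(Function('d')(112, 207), 48943), Rational(1, 2)) = Pow(Add(Rational(91, 3), 48943), Rational(1, 2)) = Pow(Rational(146920, 3), Rational(1, 2)) = Mul(Rational(2, 3), Pow(110190, Rational(1, 2)))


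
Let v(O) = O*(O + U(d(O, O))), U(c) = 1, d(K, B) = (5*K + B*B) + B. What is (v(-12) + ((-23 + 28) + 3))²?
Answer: 19600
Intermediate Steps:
d(K, B) = B + B² + 5*K (d(K, B) = (5*K + B²) + B = (B² + 5*K) + B = B + B² + 5*K)
v(O) = O*(1 + O) (v(O) = O*(O + 1) = O*(1 + O))
(v(-12) + ((-23 + 28) + 3))² = (-12*(1 - 12) + ((-23 + 28) + 3))² = (-12*(-11) + (5 + 3))² = (132 + 8)² = 140² = 19600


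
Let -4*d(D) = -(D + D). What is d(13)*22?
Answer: 143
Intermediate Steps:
d(D) = D/2 (d(D) = -(-1)*(D + D)/4 = -(-1)*2*D/4 = -(-1)*D/2 = D/2)
d(13)*22 = ((½)*13)*22 = (13/2)*22 = 143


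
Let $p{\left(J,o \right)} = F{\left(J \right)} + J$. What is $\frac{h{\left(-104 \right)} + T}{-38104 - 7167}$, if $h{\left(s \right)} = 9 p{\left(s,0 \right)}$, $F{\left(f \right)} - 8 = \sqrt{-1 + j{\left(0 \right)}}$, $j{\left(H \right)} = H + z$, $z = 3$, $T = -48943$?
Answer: $\frac{49807}{45271} - \frac{9 \sqrt{2}}{45271} \approx 1.0999$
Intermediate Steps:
$j{\left(H \right)} = 3 + H$ ($j{\left(H \right)} = H + 3 = 3 + H$)
$F{\left(f \right)} = 8 + \sqrt{2}$ ($F{\left(f \right)} = 8 + \sqrt{-1 + \left(3 + 0\right)} = 8 + \sqrt{-1 + 3} = 8 + \sqrt{2}$)
$p{\left(J,o \right)} = 8 + J + \sqrt{2}$ ($p{\left(J,o \right)} = \left(8 + \sqrt{2}\right) + J = 8 + J + \sqrt{2}$)
$h{\left(s \right)} = 72 + 9 s + 9 \sqrt{2}$ ($h{\left(s \right)} = 9 \left(8 + s + \sqrt{2}\right) = 72 + 9 s + 9 \sqrt{2}$)
$\frac{h{\left(-104 \right)} + T}{-38104 - 7167} = \frac{\left(72 + 9 \left(-104\right) + 9 \sqrt{2}\right) - 48943}{-38104 - 7167} = \frac{\left(72 - 936 + 9 \sqrt{2}\right) - 48943}{-45271} = \left(\left(-864 + 9 \sqrt{2}\right) - 48943\right) \left(- \frac{1}{45271}\right) = \left(-49807 + 9 \sqrt{2}\right) \left(- \frac{1}{45271}\right) = \frac{49807}{45271} - \frac{9 \sqrt{2}}{45271}$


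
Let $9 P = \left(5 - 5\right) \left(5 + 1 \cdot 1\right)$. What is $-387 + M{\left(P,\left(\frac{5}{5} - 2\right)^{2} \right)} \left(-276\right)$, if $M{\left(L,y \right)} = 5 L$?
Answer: $-387$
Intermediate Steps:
$P = 0$ ($P = \frac{\left(5 - 5\right) \left(5 + 1 \cdot 1\right)}{9} = \frac{0 \left(5 + 1\right)}{9} = \frac{0 \cdot 6}{9} = \frac{1}{9} \cdot 0 = 0$)
$-387 + M{\left(P,\left(\frac{5}{5} - 2\right)^{2} \right)} \left(-276\right) = -387 + 5 \cdot 0 \left(-276\right) = -387 + 0 \left(-276\right) = -387 + 0 = -387$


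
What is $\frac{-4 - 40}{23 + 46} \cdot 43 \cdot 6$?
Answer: $- \frac{3784}{23} \approx -164.52$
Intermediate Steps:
$\frac{-4 - 40}{23 + 46} \cdot 43 \cdot 6 = - \frac{44}{69} \cdot 43 \cdot 6 = \left(-44\right) \frac{1}{69} \cdot 43 \cdot 6 = \left(- \frac{44}{69}\right) 43 \cdot 6 = \left(- \frac{1892}{69}\right) 6 = - \frac{3784}{23}$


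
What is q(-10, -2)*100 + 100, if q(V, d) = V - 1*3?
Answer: -1200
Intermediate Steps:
q(V, d) = -3 + V (q(V, d) = V - 3 = -3 + V)
q(-10, -2)*100 + 100 = (-3 - 10)*100 + 100 = -13*100 + 100 = -1300 + 100 = -1200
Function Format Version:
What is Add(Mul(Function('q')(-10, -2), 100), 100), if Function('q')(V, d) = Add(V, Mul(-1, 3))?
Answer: -1200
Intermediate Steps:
Function('q')(V, d) = Add(-3, V) (Function('q')(V, d) = Add(V, -3) = Add(-3, V))
Add(Mul(Function('q')(-10, -2), 100), 100) = Add(Mul(Add(-3, -10), 100), 100) = Add(Mul(-13, 100), 100) = Add(-1300, 100) = -1200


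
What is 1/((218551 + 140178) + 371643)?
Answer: 1/730372 ≈ 1.3692e-6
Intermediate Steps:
1/((218551 + 140178) + 371643) = 1/(358729 + 371643) = 1/730372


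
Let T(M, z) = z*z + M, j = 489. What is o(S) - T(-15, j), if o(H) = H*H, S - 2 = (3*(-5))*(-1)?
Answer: -238817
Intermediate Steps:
T(M, z) = M + z² (T(M, z) = z² + M = M + z²)
S = 17 (S = 2 + (3*(-5))*(-1) = 2 - 15*(-1) = 2 + 15 = 17)
o(H) = H²
o(S) - T(-15, j) = 17² - (-15 + 489²) = 289 - (-15 + 239121) = 289 - 1*239106 = 289 - 239106 = -238817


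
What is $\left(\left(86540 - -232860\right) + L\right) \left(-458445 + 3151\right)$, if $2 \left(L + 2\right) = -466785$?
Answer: $-39157788117$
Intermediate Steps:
$L = - \frac{466789}{2}$ ($L = -2 + \frac{1}{2} \left(-466785\right) = -2 - \frac{466785}{2} = - \frac{466789}{2} \approx -2.3339 \cdot 10^{5}$)
$\left(\left(86540 - -232860\right) + L\right) \left(-458445 + 3151\right) = \left(\left(86540 - -232860\right) - \frac{466789}{2}\right) \left(-458445 + 3151\right) = \left(\left(86540 + 232860\right) - \frac{466789}{2}\right) \left(-455294\right) = \left(319400 - \frac{466789}{2}\right) \left(-455294\right) = \frac{172011}{2} \left(-455294\right) = -39157788117$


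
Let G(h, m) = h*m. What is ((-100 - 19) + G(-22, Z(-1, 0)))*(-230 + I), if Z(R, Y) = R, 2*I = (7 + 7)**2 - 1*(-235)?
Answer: 2813/2 ≈ 1406.5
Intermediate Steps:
I = 431/2 (I = ((7 + 7)**2 - 1*(-235))/2 = (14**2 + 235)/2 = (196 + 235)/2 = (1/2)*431 = 431/2 ≈ 215.50)
((-100 - 19) + G(-22, Z(-1, 0)))*(-230 + I) = ((-100 - 19) - 22*(-1))*(-230 + 431/2) = (-119 + 22)*(-29/2) = -97*(-29/2) = 2813/2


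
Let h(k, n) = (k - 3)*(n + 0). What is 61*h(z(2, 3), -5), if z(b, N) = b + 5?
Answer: -1220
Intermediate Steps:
z(b, N) = 5 + b
h(k, n) = n*(-3 + k) (h(k, n) = (-3 + k)*n = n*(-3 + k))
61*h(z(2, 3), -5) = 61*(-5*(-3 + (5 + 2))) = 61*(-5*(-3 + 7)) = 61*(-5*4) = 61*(-20) = -1220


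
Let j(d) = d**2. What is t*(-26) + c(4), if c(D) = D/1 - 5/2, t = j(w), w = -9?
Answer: -4209/2 ≈ -2104.5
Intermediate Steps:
t = 81 (t = (-9)**2 = 81)
c(D) = -5/2 + D (c(D) = D*1 - 5*1/2 = D - 5/2 = -5/2 + D)
t*(-26) + c(4) = 81*(-26) + (-5/2 + 4) = -2106 + 3/2 = -4209/2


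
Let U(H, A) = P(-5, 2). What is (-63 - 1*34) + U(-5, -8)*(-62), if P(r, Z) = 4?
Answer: -345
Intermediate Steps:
U(H, A) = 4
(-63 - 1*34) + U(-5, -8)*(-62) = (-63 - 1*34) + 4*(-62) = (-63 - 34) - 248 = -97 - 248 = -345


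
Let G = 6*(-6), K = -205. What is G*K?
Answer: 7380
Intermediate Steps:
G = -36
G*K = -36*(-205) = 7380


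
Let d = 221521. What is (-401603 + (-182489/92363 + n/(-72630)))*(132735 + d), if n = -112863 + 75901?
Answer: -477199333374303133552/3354162345 ≈ -1.4227e+11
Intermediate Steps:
n = -36962
(-401603 + (-182489/92363 + n/(-72630)))*(132735 + d) = (-401603 + (-182489/92363 - 36962/(-72630)))*(132735 + 221521) = (-401603 + (-182489*1/92363 - 36962*(-1/72630)))*354256 = (-401603 + (-182489/92363 + 18481/36315))*354256 = (-401603 - 4920127432/3354162345)*354256 = -1347046580366467/3354162345*354256 = -477199333374303133552/3354162345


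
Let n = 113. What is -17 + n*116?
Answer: 13091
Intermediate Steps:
-17 + n*116 = -17 + 113*116 = -17 + 13108 = 13091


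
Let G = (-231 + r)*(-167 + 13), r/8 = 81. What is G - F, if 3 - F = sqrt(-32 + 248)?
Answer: -64221 + 6*sqrt(6) ≈ -64206.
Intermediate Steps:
r = 648 (r = 8*81 = 648)
G = -64218 (G = (-231 + 648)*(-167 + 13) = 417*(-154) = -64218)
F = 3 - 6*sqrt(6) (F = 3 - sqrt(-32 + 248) = 3 - sqrt(216) = 3 - 6*sqrt(6) ≈ -11.697)
G - F = -64218 - (3 - 6*sqrt(6)) = -64218 + (-3 + 6*sqrt(6)) = -64221 + 6*sqrt(6)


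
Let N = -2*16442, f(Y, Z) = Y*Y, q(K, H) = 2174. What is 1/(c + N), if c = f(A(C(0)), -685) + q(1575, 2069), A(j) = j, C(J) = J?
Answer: -1/30710 ≈ -3.2563e-5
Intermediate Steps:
f(Y, Z) = Y**2
c = 2174 (c = 0**2 + 2174 = 0 + 2174 = 2174)
N = -32884
1/(c + N) = 1/(2174 - 32884) = 1/(-30710) = -1/30710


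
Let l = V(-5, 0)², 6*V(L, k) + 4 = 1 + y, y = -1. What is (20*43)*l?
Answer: 3440/9 ≈ 382.22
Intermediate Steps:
V(L, k) = -⅔ (V(L, k) = -⅔ + (1 - 1)/6 = -⅔ + (⅙)*0 = -⅔ + 0 = -⅔)
l = 4/9 (l = (-⅔)² = 4/9 ≈ 0.44444)
(20*43)*l = (20*43)*(4/9) = 860*(4/9) = 3440/9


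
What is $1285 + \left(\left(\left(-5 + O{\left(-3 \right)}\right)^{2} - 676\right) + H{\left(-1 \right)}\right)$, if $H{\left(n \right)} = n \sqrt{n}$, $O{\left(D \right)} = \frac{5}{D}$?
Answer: $\frac{5881}{9} - i \approx 653.44 - 1.0 i$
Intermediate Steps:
$H{\left(n \right)} = n^{\frac{3}{2}}$
$1285 + \left(\left(\left(-5 + O{\left(-3 \right)}\right)^{2} - 676\right) + H{\left(-1 \right)}\right) = 1285 - \left(676 + i - \left(-5 + \frac{5}{-3}\right)^{2}\right) = 1285 - \left(676 + i - \left(-5 + 5 \left(- \frac{1}{3}\right)\right)^{2}\right) = 1285 - \left(676 + i - \left(-5 - \frac{5}{3}\right)^{2}\right) = 1285 - \left(676 - \frac{400}{9} + i\right) = 1285 + \left(\left(\frac{400}{9} - 676\right) - i\right) = 1285 - \left(\frac{5684}{9} + i\right) = \frac{5881}{9} - i$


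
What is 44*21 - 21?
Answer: 903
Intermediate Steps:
44*21 - 21 = 924 - 21 = 903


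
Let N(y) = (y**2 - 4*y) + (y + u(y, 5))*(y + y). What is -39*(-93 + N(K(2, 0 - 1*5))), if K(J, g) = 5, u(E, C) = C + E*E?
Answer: -10218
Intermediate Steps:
u(E, C) = C + E**2
N(y) = y**2 - 4*y + 2*y*(5 + y + y**2) (N(y) = (y**2 - 4*y) + (y + (5 + y**2))*(y + y) = (y**2 - 4*y) + (5 + y + y**2)*(2*y) = (y**2 - 4*y) + 2*y*(5 + y + y**2) = y**2 - 4*y + 2*y*(5 + y + y**2))
-39*(-93 + N(K(2, 0 - 1*5))) = -39*(-93 + 5*(6 + 2*5**2 + 3*5)) = -39*(-93 + 5*(6 + 2*25 + 15)) = -39*(-93 + 5*(6 + 50 + 15)) = -39*(-93 + 5*71) = -39*(-93 + 355) = -39*262 = -10218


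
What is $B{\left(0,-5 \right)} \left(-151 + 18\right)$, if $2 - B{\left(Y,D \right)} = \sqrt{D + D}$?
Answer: $-266 + 133 i \sqrt{10} \approx -266.0 + 420.58 i$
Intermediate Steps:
$B{\left(Y,D \right)} = 2 - \sqrt{2} \sqrt{D}$ ($B{\left(Y,D \right)} = 2 - \sqrt{D + D} = 2 - \sqrt{2 D} = 2 - \sqrt{2} \sqrt{D}$)
$B{\left(0,-5 \right)} \left(-151 + 18\right) = \left(2 - \sqrt{2} \sqrt{-5}\right) \left(-151 + 18\right) = \left(2 - \sqrt{2} i \sqrt{5}\right) \left(-133\right) = \left(2 - i \sqrt{10}\right) \left(-133\right) = -266 + 133 i \sqrt{10}$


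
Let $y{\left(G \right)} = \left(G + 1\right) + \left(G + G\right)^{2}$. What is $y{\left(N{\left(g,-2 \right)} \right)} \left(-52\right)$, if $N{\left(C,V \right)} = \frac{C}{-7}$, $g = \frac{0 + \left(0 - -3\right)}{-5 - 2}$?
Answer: $- \frac{134368}{2401} \approx -55.963$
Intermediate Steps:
$g = - \frac{3}{7}$ ($g = \frac{0 + \left(0 + 3\right)}{-7} = \left(0 + 3\right) \left(- \frac{1}{7}\right) = 3 \left(- \frac{1}{7}\right) = - \frac{3}{7} \approx -0.42857$)
$N{\left(C,V \right)} = - \frac{C}{7}$ ($N{\left(C,V \right)} = C \left(- \frac{1}{7}\right) = - \frac{C}{7}$)
$y{\left(G \right)} = 1 + G + 4 G^{2}$ ($y{\left(G \right)} = \left(1 + G\right) + \left(2 G\right)^{2} = \left(1 + G\right) + 4 G^{2} = 1 + G + 4 G^{2}$)
$y{\left(N{\left(g,-2 \right)} \right)} \left(-52\right) = \left(1 - - \frac{3}{49} + 4 \left(\left(- \frac{1}{7}\right) \left(- \frac{3}{7}\right)\right)^{2}\right) \left(-52\right) = \left(1 + \frac{3}{49} + 4 \left(\frac{3}{49}\right)^{2}\right) \left(-52\right) = \left(1 + \frac{3}{49} + 4 \cdot \frac{9}{2401}\right) \left(-52\right) = \left(1 + \frac{3}{49} + \frac{36}{2401}\right) \left(-52\right) = \frac{2584}{2401} \left(-52\right) = - \frac{134368}{2401}$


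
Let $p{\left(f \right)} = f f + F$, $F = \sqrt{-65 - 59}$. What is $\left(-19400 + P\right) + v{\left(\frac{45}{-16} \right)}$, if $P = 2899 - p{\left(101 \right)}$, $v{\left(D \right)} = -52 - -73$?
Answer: $-26681 - 2 i \sqrt{31} \approx -26681.0 - 11.136 i$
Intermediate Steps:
$F = 2 i \sqrt{31}$ ($F = \sqrt{-124} = 2 i \sqrt{31} \approx 11.136 i$)
$v{\left(D \right)} = 21$ ($v{\left(D \right)} = -52 + 73 = 21$)
$p{\left(f \right)} = f^{2} + 2 i \sqrt{31}$ ($p{\left(f \right)} = f f + 2 i \sqrt{31} = f^{2} + 2 i \sqrt{31}$)
$P = -7302 - 2 i \sqrt{31}$ ($P = 2899 - \left(101^{2} + 2 i \sqrt{31}\right) = 2899 - \left(10201 + 2 i \sqrt{31}\right) = -7302 - 2 i \sqrt{31} \approx -7302.0 - 11.136 i$)
$\left(-19400 + P\right) + v{\left(\frac{45}{-16} \right)} = \left(-19400 - \left(7302 + 2 i \sqrt{31}\right)\right) + 21 = \left(-26702 - 2 i \sqrt{31}\right) + 21 = -26681 - 2 i \sqrt{31}$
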